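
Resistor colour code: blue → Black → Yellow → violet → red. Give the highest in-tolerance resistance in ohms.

6160800000 Ω

Blue → 6 (first significant figure)
Black → 0 (second significant figure)
Yellow → 4 (third significant figure)
Violet → ×10^7 multiplier
Red → ±2% tolerance
604 × 10000000 = 6040000000 Ω
Highest = 6040000000 × (1 + 2/100) = 6160800000 Ω.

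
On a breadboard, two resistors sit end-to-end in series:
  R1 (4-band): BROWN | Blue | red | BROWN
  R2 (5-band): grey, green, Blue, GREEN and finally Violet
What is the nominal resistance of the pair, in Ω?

R1: brown, blue → 16; red ×10^2 → 1600 Ω.
R2: grey, green, blue → 856; green ×10^5 → 85600000 Ω.
Series: 1600 + 85600000 = 85601600 Ω.

85601600 Ω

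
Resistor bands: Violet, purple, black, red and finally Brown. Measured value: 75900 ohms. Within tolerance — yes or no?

no

Violet → 7 (first significant figure)
Violet → 7 (second significant figure)
Black → 0 (third significant figure)
Red → ×10^2 multiplier
Brown → ±1% tolerance
770 × 100 = 77000 Ω
Allowed range: 76230 Ω to 77770 Ω.
75900 ohms lies outside that range.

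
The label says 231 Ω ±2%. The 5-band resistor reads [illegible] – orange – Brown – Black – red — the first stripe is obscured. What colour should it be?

red

231 Ω = 231 × 10^0.
The first band gives digit 2 of the significand, and 2 is red.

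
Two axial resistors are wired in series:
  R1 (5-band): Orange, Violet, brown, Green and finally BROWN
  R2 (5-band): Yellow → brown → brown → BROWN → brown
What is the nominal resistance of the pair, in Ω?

37104110 Ω

R1: orange, violet, brown → 371; green ×10^5 → 37100000 Ω.
R2: yellow, brown, brown → 411; brown ×10 → 4110 Ω.
Series: 37100000 + 4110 = 37104110 Ω.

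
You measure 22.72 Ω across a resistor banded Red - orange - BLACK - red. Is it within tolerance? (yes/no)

Red → 2 (first significant figure)
Orange → 3 (second significant figure)
Black → ×1 multiplier
Red → ±2% tolerance
23 × 1 = 23 Ω
Allowed range: 22.54 Ω to 23.46 Ω.
22.72 Ω lies inside that range.

yes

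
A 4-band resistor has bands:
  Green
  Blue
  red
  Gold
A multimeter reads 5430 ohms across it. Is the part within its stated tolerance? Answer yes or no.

Green → 5 (first significant figure)
Blue → 6 (second significant figure)
Red → ×10^2 multiplier
Gold → ±5% tolerance
56 × 100 = 5600 Ω
Allowed range: 5320 Ω to 5880 Ω.
5430 ohms lies inside that range.

yes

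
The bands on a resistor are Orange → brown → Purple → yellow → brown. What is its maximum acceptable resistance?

Orange → 3 (first significant figure)
Brown → 1 (second significant figure)
Violet → 7 (third significant figure)
Yellow → ×10^4 multiplier
Brown → ±1% tolerance
317 × 10000 = 3170000 Ω
Maximum = 3170000 × (1 + 1/100) = 3201700 Ω.

3201700 Ω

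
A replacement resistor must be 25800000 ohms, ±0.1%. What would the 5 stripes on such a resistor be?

red, green, grey, green, violet

25800000 Ω = 258 × 10^5.
2 → red
5 → green
8 → grey
Multiplier 10^5 → green.
±0.1% tolerance → violet.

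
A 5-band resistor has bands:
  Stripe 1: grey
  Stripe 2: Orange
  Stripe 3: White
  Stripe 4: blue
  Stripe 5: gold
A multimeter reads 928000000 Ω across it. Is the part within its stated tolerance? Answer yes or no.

Grey → 8 (first significant figure)
Orange → 3 (second significant figure)
White → 9 (third significant figure)
Blue → ×10^6 multiplier
Gold → ±5% tolerance
839 × 1000000 = 839000000 Ω
Allowed range: 797050000 Ω to 880950000 Ω.
928000000 Ω lies outside that range.

no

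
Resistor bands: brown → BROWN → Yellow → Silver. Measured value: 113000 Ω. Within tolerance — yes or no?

yes

Brown → 1 (first significant figure)
Brown → 1 (second significant figure)
Yellow → ×10^4 multiplier
Silver → ±10% tolerance
11 × 10000 = 110000 Ω
Allowed range: 99000 Ω to 121000 Ω.
113000 Ω lies inside that range.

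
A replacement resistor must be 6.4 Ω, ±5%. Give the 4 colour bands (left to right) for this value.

blue, yellow, gold, gold

6.4 Ω = 64 × 10^-1.
6 → blue
4 → yellow
Multiplier 10^-1 → gold.
±5% tolerance → gold.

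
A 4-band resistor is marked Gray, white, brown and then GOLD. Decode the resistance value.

Grey → 8 (first significant figure)
White → 9 (second significant figure)
Brown → ×10 multiplier
89 × 10 = 890 Ω

890 Ω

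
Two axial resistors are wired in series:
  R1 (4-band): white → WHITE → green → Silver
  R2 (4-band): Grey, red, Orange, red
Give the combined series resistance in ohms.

9982000 Ω

R1: white, white → 99; green ×10^5 → 9900000 Ω.
R2: grey, red → 82; orange ×10^3 → 82000 Ω.
Series: 9900000 + 82000 = 9982000 Ω.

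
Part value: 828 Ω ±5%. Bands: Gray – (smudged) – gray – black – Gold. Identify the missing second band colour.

828 Ω = 828 × 10^0.
The second band gives digit 2 of the significand, and 2 is red.

red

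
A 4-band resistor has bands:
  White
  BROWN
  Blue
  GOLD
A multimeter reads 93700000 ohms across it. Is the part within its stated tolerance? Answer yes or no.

yes

White → 9 (first significant figure)
Brown → 1 (second significant figure)
Blue → ×10^6 multiplier
Gold → ±5% tolerance
91 × 1000000 = 91000000 Ω
Allowed range: 86450000 Ω to 95550000 Ω.
93700000 ohms lies inside that range.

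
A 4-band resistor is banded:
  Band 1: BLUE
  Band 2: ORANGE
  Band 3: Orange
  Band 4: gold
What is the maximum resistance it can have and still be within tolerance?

Blue → 6 (first significant figure)
Orange → 3 (second significant figure)
Orange → ×10^3 multiplier
Gold → ±5% tolerance
63 × 1000 = 63000 Ω
Maximum = 63000 × (1 + 5/100) = 66150 Ω.

66150 Ω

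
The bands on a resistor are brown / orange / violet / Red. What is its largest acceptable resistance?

Brown → 1 (first significant figure)
Orange → 3 (second significant figure)
Violet → ×10^7 multiplier
Red → ±2% tolerance
13 × 10000000 = 130000000 Ω
Largest = 130000000 × (1 + 2/100) = 132600000 Ω.

132600000 Ω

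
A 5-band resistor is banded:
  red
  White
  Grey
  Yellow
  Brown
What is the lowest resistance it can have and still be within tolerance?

2950200 Ω

Red → 2 (first significant figure)
White → 9 (second significant figure)
Grey → 8 (third significant figure)
Yellow → ×10^4 multiplier
Brown → ±1% tolerance
298 × 10000 = 2980000 Ω
Lowest = 2980000 × (1 − 1/100) = 2950200 Ω.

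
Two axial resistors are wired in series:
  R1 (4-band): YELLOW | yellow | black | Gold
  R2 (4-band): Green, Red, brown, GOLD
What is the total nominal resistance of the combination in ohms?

R1: yellow, yellow → 44; black ×1 → 44 Ω.
R2: green, red → 52; brown ×10 → 520 Ω.
Series: 44 + 520 = 564 Ω.

564 Ω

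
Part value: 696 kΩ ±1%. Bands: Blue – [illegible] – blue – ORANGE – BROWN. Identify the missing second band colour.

696000 Ω = 696 × 10^3.
The second band gives digit 9 of the significand, and 9 is white.

white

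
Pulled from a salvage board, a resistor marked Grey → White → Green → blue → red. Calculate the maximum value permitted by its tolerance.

Grey → 8 (first significant figure)
White → 9 (second significant figure)
Green → 5 (third significant figure)
Blue → ×10^6 multiplier
Red → ±2% tolerance
895 × 1000000 = 895000000 Ω
Maximum = 895000000 × (1 + 2/100) = 912900000 Ω.

912900000 Ω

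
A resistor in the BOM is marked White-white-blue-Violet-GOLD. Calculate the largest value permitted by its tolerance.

10458000000 Ω

White → 9 (first significant figure)
White → 9 (second significant figure)
Blue → 6 (third significant figure)
Violet → ×10^7 multiplier
Gold → ±5% tolerance
996 × 10000000 = 9960000000 Ω
Largest = 9960000000 × (1 + 5/100) = 10458000000 Ω.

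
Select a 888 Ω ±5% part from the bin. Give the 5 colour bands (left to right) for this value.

888 Ω = 888 × 10^0.
8 → grey
8 → grey
8 → grey
Multiplier 10^0 → black.
±5% tolerance → gold.

grey, grey, grey, black, gold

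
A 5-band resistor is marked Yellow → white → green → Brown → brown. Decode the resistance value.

Yellow → 4 (first significant figure)
White → 9 (second significant figure)
Green → 5 (third significant figure)
Brown → ×10 multiplier
495 × 10 = 4950 Ω

4950 Ω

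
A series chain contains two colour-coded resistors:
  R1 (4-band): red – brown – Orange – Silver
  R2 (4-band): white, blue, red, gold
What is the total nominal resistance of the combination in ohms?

30600 Ω

R1: red, brown → 21; orange ×10^3 → 21000 Ω.
R2: white, blue → 96; red ×10^2 → 9600 Ω.
Series: 21000 + 9600 = 30600 Ω.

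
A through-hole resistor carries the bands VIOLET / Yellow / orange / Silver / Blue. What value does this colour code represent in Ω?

7.43 Ω

Violet → 7 (first significant figure)
Yellow → 4 (second significant figure)
Orange → 3 (third significant figure)
Silver → ×0.01 multiplier
743 × 0.01 = 7.43 Ω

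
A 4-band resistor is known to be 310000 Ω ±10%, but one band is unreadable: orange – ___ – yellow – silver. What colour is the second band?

brown

310000 Ω = 31 × 10^4.
The second band gives digit 1 of the significand, and 1 is brown.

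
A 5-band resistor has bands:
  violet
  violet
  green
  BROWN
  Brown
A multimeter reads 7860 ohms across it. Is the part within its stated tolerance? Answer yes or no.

Violet → 7 (first significant figure)
Violet → 7 (second significant figure)
Green → 5 (third significant figure)
Brown → ×10 multiplier
Brown → ±1% tolerance
775 × 10 = 7750 Ω
Allowed range: 7672.5 Ω to 7827.5 Ω.
7860 ohms lies outside that range.

no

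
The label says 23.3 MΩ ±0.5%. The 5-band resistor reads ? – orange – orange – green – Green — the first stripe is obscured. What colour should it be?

23300000 Ω = 233 × 10^5.
The first band gives digit 2 of the significand, and 2 is red.

red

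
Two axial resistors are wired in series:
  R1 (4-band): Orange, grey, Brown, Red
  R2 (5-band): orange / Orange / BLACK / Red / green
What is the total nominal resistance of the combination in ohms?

R1: orange, grey → 38; brown ×10 → 380 Ω.
R2: orange, orange, black → 330; red ×10^2 → 33000 Ω.
Series: 380 + 33000 = 33380 Ω.

33380 Ω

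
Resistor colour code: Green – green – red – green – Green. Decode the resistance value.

Green → 5 (first significant figure)
Green → 5 (second significant figure)
Red → 2 (third significant figure)
Green → ×10^5 multiplier
552 × 100000 = 55200000 Ω

55200000 Ω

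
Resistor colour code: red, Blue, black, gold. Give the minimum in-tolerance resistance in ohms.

24.7 Ω

Red → 2 (first significant figure)
Blue → 6 (second significant figure)
Black → ×1 multiplier
Gold → ±5% tolerance
26 × 1 = 26 Ω
Minimum = 26 × (1 − 5/100) = 24.7 Ω.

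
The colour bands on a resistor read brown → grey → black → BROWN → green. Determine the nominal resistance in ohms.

Brown → 1 (first significant figure)
Grey → 8 (second significant figure)
Black → 0 (third significant figure)
Brown → ×10 multiplier
180 × 10 = 1800 Ω

1800 Ω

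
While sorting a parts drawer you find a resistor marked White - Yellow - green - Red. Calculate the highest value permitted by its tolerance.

White → 9 (first significant figure)
Yellow → 4 (second significant figure)
Green → ×10^5 multiplier
Red → ±2% tolerance
94 × 100000 = 9400000 Ω
Highest = 9400000 × (1 + 2/100) = 9588000 Ω.

9588000 Ω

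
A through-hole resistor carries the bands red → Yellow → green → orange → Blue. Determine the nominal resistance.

Red → 2 (first significant figure)
Yellow → 4 (second significant figure)
Green → 5 (third significant figure)
Orange → ×10^3 multiplier
245 × 1000 = 245000 Ω

245000 Ω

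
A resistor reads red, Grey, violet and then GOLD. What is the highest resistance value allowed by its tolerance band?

294000000 Ω

Red → 2 (first significant figure)
Grey → 8 (second significant figure)
Violet → ×10^7 multiplier
Gold → ±5% tolerance
28 × 10000000 = 280000000 Ω
Highest = 280000000 × (1 + 5/100) = 294000000 Ω.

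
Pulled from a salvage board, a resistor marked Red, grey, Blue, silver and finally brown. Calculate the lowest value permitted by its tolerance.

2.8314 Ω

Red → 2 (first significant figure)
Grey → 8 (second significant figure)
Blue → 6 (third significant figure)
Silver → ×0.01 multiplier
Brown → ±1% tolerance
286 × 0.01 = 2.86 Ω
Lowest = 2.86 × (1 − 1/100) = 2.8314 Ω.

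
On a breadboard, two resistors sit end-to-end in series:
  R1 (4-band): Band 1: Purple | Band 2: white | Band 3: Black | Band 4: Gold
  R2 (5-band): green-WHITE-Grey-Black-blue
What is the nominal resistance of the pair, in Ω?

R1: violet, white → 79; black ×1 → 79 Ω.
R2: green, white, grey → 598; black ×1 → 598 Ω.
Series: 79 + 598 = 677 Ω.

677 Ω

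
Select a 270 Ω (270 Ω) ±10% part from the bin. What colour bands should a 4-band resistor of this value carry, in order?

red, violet, brown, silver

270 Ω = 27 × 10^1.
2 → red
7 → violet
Multiplier 10^1 → brown.
±10% tolerance → silver.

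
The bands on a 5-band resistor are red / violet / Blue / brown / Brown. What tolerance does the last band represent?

The last band, brown, is the tolerance band.
Brown corresponds to ±1%.

±1%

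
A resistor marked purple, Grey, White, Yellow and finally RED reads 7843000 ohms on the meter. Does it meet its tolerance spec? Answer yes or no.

Violet → 7 (first significant figure)
Grey → 8 (second significant figure)
White → 9 (third significant figure)
Yellow → ×10^4 multiplier
Red → ±2% tolerance
789 × 10000 = 7890000 Ω
Allowed range: 7732200 Ω to 8047800 Ω.
7843000 ohms lies inside that range.

yes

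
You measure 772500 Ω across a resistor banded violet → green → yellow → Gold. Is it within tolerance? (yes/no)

yes

Violet → 7 (first significant figure)
Green → 5 (second significant figure)
Yellow → ×10^4 multiplier
Gold → ±5% tolerance
75 × 10000 = 750000 Ω
Allowed range: 712500 Ω to 787500 Ω.
772500 Ω lies inside that range.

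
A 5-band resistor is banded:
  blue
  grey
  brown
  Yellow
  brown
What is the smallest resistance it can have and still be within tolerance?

6741900 Ω

Blue → 6 (first significant figure)
Grey → 8 (second significant figure)
Brown → 1 (third significant figure)
Yellow → ×10^4 multiplier
Brown → ±1% tolerance
681 × 10000 = 6810000 Ω
Smallest = 6810000 × (1 − 1/100) = 6741900 Ω.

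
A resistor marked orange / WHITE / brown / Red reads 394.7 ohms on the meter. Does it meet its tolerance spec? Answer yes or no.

yes

Orange → 3 (first significant figure)
White → 9 (second significant figure)
Brown → ×10 multiplier
Red → ±2% tolerance
39 × 10 = 390 Ω
Allowed range: 382.2 Ω to 397.8 Ω.
394.7 ohms lies inside that range.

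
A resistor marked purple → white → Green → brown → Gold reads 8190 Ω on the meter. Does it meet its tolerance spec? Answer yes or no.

yes

Violet → 7 (first significant figure)
White → 9 (second significant figure)
Green → 5 (third significant figure)
Brown → ×10 multiplier
Gold → ±5% tolerance
795 × 10 = 7950 Ω
Allowed range: 7552.5 Ω to 8347.5 Ω.
8190 Ω lies inside that range.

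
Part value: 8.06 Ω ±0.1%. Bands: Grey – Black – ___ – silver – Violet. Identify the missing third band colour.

8.06 Ω = 806 × 10^-2.
The third band gives digit 6 of the significand, and 6 is blue.

blue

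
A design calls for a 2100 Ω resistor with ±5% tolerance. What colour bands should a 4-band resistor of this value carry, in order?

2100 Ω = 21 × 10^2.
2 → red
1 → brown
Multiplier 10^2 → red.
±5% tolerance → gold.

red, brown, red, gold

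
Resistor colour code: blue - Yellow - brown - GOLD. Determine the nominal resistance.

640 Ω

Blue → 6 (first significant figure)
Yellow → 4 (second significant figure)
Brown → ×10 multiplier
64 × 10 = 640 Ω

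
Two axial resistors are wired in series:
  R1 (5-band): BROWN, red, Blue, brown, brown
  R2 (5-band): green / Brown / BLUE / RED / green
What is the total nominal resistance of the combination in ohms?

R1: brown, red, blue → 126; brown ×10 → 1260 Ω.
R2: green, brown, blue → 516; red ×10^2 → 51600 Ω.
Series: 1260 + 51600 = 52860 Ω.

52860 Ω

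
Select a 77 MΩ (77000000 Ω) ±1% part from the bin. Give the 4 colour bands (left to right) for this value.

violet, violet, blue, brown

77000000 Ω = 77 × 10^6.
7 → violet
7 → violet
Multiplier 10^6 → blue.
±1% tolerance → brown.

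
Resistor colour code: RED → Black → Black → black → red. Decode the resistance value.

Red → 2 (first significant figure)
Black → 0 (second significant figure)
Black → 0 (third significant figure)
Black → ×1 multiplier
200 × 1 = 200 Ω

200 Ω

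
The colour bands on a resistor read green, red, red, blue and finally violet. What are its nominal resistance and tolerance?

522000000 Ω ±0.1%

Green → 5 (first significant figure)
Red → 2 (second significant figure)
Red → 2 (third significant figure)
Blue → ×10^6 multiplier
Violet → ±0.1% tolerance
522 × 1000000 = 522000000 Ω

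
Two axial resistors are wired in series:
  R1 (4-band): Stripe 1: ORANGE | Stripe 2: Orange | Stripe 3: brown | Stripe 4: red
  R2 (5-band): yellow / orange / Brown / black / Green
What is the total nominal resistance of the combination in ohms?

761 Ω

R1: orange, orange → 33; brown ×10 → 330 Ω.
R2: yellow, orange, brown → 431; black ×1 → 431 Ω.
Series: 330 + 431 = 761 Ω.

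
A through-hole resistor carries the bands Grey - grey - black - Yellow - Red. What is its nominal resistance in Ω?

Grey → 8 (first significant figure)
Grey → 8 (second significant figure)
Black → 0 (third significant figure)
Yellow → ×10^4 multiplier
880 × 10000 = 8800000 Ω

8800000 Ω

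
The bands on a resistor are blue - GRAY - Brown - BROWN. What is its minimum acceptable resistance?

Blue → 6 (first significant figure)
Grey → 8 (second significant figure)
Brown → ×10 multiplier
Brown → ±1% tolerance
68 × 10 = 680 Ω
Minimum = 680 × (1 − 1/100) = 673.2 Ω.

673.2 Ω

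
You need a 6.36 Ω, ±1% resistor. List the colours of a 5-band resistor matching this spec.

6.36 Ω = 636 × 10^-2.
6 → blue
3 → orange
6 → blue
Multiplier 10^-2 → silver.
±1% tolerance → brown.

blue, orange, blue, silver, brown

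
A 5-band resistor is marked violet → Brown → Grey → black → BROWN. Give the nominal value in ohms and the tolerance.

Violet → 7 (first significant figure)
Brown → 1 (second significant figure)
Grey → 8 (third significant figure)
Black → ×1 multiplier
Brown → ±1% tolerance
718 × 1 = 718 Ω

718 Ω ±1%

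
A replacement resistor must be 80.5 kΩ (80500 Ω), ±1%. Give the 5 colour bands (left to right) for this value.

80500 Ω = 805 × 10^2.
8 → grey
0 → black
5 → green
Multiplier 10^2 → red.
±1% tolerance → brown.

grey, black, green, red, brown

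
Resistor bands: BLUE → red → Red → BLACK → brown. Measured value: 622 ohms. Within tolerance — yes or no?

yes

Blue → 6 (first significant figure)
Red → 2 (second significant figure)
Red → 2 (third significant figure)
Black → ×1 multiplier
Brown → ±1% tolerance
622 × 1 = 622 Ω
Allowed range: 615.78 Ω to 628.22 Ω.
622 ohms lies inside that range.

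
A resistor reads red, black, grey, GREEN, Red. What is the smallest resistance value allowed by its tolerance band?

Red → 2 (first significant figure)
Black → 0 (second significant figure)
Grey → 8 (third significant figure)
Green → ×10^5 multiplier
Red → ±2% tolerance
208 × 100000 = 20800000 Ω
Smallest = 20800000 × (1 − 2/100) = 20384000 Ω.

20384000 Ω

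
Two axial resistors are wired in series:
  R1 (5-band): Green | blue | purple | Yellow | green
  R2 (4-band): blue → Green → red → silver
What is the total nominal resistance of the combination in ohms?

5676500 Ω

R1: green, blue, violet → 567; yellow ×10^4 → 5670000 Ω.
R2: blue, green → 65; red ×10^2 → 6500 Ω.
Series: 5670000 + 6500 = 5676500 Ω.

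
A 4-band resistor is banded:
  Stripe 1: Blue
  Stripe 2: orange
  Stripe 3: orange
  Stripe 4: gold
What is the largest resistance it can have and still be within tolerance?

66150 Ω

Blue → 6 (first significant figure)
Orange → 3 (second significant figure)
Orange → ×10^3 multiplier
Gold → ±5% tolerance
63 × 1000 = 63000 Ω
Largest = 63000 × (1 + 5/100) = 66150 Ω.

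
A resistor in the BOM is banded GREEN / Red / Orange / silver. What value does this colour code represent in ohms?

Green → 5 (first significant figure)
Red → 2 (second significant figure)
Orange → ×10^3 multiplier
52 × 1000 = 52000 Ω

52000 Ω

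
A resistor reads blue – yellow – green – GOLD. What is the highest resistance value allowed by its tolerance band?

6720000 Ω

Blue → 6 (first significant figure)
Yellow → 4 (second significant figure)
Green → ×10^5 multiplier
Gold → ±5% tolerance
64 × 100000 = 6400000 Ω
Highest = 6400000 × (1 + 5/100) = 6720000 Ω.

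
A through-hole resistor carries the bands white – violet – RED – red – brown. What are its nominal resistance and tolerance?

White → 9 (first significant figure)
Violet → 7 (second significant figure)
Red → 2 (third significant figure)
Red → ×10^2 multiplier
Brown → ±1% tolerance
972 × 100 = 97200 Ω

97200 Ω ±1%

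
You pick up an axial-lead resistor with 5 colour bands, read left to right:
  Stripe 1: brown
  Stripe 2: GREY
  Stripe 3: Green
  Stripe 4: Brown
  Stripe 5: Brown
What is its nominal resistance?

1850 Ω

Brown → 1 (first significant figure)
Grey → 8 (second significant figure)
Green → 5 (third significant figure)
Brown → ×10 multiplier
185 × 10 = 1850 Ω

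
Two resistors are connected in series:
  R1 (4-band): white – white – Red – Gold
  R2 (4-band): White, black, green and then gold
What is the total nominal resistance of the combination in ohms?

R1: white, white → 99; red ×10^2 → 9900 Ω.
R2: white, black → 90; green ×10^5 → 9000000 Ω.
Series: 9900 + 9000000 = 9009900 Ω.

9009900 Ω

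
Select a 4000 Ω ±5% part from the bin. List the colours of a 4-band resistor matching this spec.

4000 Ω = 40 × 10^2.
4 → yellow
0 → black
Multiplier 10^2 → red.
±5% tolerance → gold.

yellow, black, red, gold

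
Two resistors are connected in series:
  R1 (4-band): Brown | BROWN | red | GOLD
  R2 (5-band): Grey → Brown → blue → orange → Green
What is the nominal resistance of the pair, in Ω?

817100 Ω

R1: brown, brown → 11; red ×10^2 → 1100 Ω.
R2: grey, brown, blue → 816; orange ×10^3 → 816000 Ω.
Series: 1100 + 816000 = 817100 Ω.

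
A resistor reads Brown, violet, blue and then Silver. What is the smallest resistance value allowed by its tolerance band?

15300000 Ω

Brown → 1 (first significant figure)
Violet → 7 (second significant figure)
Blue → ×10^6 multiplier
Silver → ±10% tolerance
17 × 1000000 = 17000000 Ω
Smallest = 17000000 × (1 − 10/100) = 15300000 Ω.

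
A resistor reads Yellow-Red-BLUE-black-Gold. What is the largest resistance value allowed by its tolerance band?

Yellow → 4 (first significant figure)
Red → 2 (second significant figure)
Blue → 6 (third significant figure)
Black → ×1 multiplier
Gold → ±5% tolerance
426 × 1 = 426 Ω
Largest = 426 × (1 + 5/100) = 447.3 Ω.

447.3 Ω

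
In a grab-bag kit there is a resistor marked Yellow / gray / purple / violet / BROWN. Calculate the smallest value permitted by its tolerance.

4821300000 Ω

Yellow → 4 (first significant figure)
Grey → 8 (second significant figure)
Violet → 7 (third significant figure)
Violet → ×10^7 multiplier
Brown → ±1% tolerance
487 × 10000000 = 4870000000 Ω
Smallest = 4870000000 × (1 − 1/100) = 4821300000 Ω.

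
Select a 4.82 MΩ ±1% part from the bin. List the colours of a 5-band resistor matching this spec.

4820000 Ω = 482 × 10^4.
4 → yellow
8 → grey
2 → red
Multiplier 10^4 → yellow.
±1% tolerance → brown.

yellow, grey, red, yellow, brown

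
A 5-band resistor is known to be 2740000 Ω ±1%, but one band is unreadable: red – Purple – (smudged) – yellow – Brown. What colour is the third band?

yellow

2740000 Ω = 274 × 10^4.
The third band gives digit 4 of the significand, and 4 is yellow.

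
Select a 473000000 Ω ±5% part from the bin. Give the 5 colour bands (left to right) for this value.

yellow, violet, orange, blue, gold

473000000 Ω = 473 × 10^6.
4 → yellow
7 → violet
3 → orange
Multiplier 10^6 → blue.
±5% tolerance → gold.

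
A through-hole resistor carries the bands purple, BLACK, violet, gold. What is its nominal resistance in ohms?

700000000 Ω

Violet → 7 (first significant figure)
Black → 0 (second significant figure)
Violet → ×10^7 multiplier
70 × 10000000 = 700000000 Ω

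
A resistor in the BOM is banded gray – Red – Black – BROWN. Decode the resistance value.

Grey → 8 (first significant figure)
Red → 2 (second significant figure)
Black → ×1 multiplier
82 × 1 = 82 Ω

82 Ω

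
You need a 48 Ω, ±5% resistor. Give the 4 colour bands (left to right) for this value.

yellow, grey, black, gold

48 Ω = 48 × 10^0.
4 → yellow
8 → grey
Multiplier 10^0 → black.
±5% tolerance → gold.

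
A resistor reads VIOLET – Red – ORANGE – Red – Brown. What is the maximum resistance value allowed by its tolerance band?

Violet → 7 (first significant figure)
Red → 2 (second significant figure)
Orange → 3 (third significant figure)
Red → ×10^2 multiplier
Brown → ±1% tolerance
723 × 100 = 72300 Ω
Maximum = 72300 × (1 + 1/100) = 73023 Ω.

73023 Ω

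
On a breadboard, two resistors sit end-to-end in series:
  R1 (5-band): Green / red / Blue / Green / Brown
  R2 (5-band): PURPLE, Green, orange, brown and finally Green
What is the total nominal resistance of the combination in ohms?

52607530 Ω

R1: green, red, blue → 526; green ×10^5 → 52600000 Ω.
R2: violet, green, orange → 753; brown ×10 → 7530 Ω.
Series: 52600000 + 7530 = 52607530 Ω.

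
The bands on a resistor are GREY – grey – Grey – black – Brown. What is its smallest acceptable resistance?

Grey → 8 (first significant figure)
Grey → 8 (second significant figure)
Grey → 8 (third significant figure)
Black → ×1 multiplier
Brown → ±1% tolerance
888 × 1 = 888 Ω
Smallest = 888 × (1 − 1/100) = 879.12 Ω.

879.12 Ω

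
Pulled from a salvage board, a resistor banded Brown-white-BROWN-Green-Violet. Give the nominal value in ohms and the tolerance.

19100000 Ω ±0.1%

Brown → 1 (first significant figure)
White → 9 (second significant figure)
Brown → 1 (third significant figure)
Green → ×10^5 multiplier
Violet → ±0.1% tolerance
191 × 100000 = 19100000 Ω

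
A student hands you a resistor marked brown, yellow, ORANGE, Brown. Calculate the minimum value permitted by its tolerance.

13860 Ω

Brown → 1 (first significant figure)
Yellow → 4 (second significant figure)
Orange → ×10^3 multiplier
Brown → ±1% tolerance
14 × 1000 = 14000 Ω
Minimum = 14000 × (1 − 1/100) = 13860 Ω.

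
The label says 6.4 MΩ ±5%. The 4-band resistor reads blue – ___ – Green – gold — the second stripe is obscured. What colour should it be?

6400000 Ω = 64 × 10^5.
The second band gives digit 4 of the significand, and 4 is yellow.

yellow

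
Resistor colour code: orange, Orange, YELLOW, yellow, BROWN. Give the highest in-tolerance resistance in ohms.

Orange → 3 (first significant figure)
Orange → 3 (second significant figure)
Yellow → 4 (third significant figure)
Yellow → ×10^4 multiplier
Brown → ±1% tolerance
334 × 10000 = 3340000 Ω
Highest = 3340000 × (1 + 1/100) = 3373400 Ω.

3373400 Ω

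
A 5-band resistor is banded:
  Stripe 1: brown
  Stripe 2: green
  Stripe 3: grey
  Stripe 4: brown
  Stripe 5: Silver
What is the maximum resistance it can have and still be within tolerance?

Brown → 1 (first significant figure)
Green → 5 (second significant figure)
Grey → 8 (third significant figure)
Brown → ×10 multiplier
Silver → ±10% tolerance
158 × 10 = 1580 Ω
Maximum = 1580 × (1 + 10/100) = 1738 Ω.

1738 Ω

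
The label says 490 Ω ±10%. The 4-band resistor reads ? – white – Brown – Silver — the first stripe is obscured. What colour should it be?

490 Ω = 49 × 10^1.
The first band gives digit 4 of the significand, and 4 is yellow.

yellow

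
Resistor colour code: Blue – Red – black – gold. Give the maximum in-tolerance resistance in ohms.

Blue → 6 (first significant figure)
Red → 2 (second significant figure)
Black → ×1 multiplier
Gold → ±5% tolerance
62 × 1 = 62 Ω
Maximum = 62 × (1 + 5/100) = 65.1 Ω.

65.1 Ω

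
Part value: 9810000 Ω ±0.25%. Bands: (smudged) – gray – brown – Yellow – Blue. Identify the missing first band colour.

9810000 Ω = 981 × 10^4.
The first band gives digit 9 of the significand, and 9 is white.

white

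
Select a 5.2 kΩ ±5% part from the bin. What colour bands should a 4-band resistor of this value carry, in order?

5200 Ω = 52 × 10^2.
5 → green
2 → red
Multiplier 10^2 → red.
±5% tolerance → gold.

green, red, red, gold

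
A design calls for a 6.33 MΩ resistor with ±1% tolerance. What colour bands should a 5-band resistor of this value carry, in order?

blue, orange, orange, yellow, brown

6330000 Ω = 633 × 10^4.
6 → blue
3 → orange
3 → orange
Multiplier 10^4 → yellow.
±1% tolerance → brown.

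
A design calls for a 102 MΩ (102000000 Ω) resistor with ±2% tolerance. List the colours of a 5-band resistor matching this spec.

brown, black, red, blue, red

102000000 Ω = 102 × 10^6.
1 → brown
0 → black
2 → red
Multiplier 10^6 → blue.
±2% tolerance → red.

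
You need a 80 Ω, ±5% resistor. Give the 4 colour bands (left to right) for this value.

grey, black, black, gold

80 Ω = 80 × 10^0.
8 → grey
0 → black
Multiplier 10^0 → black.
±5% tolerance → gold.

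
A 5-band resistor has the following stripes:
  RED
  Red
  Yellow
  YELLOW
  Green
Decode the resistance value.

Red → 2 (first significant figure)
Red → 2 (second significant figure)
Yellow → 4 (third significant figure)
Yellow → ×10^4 multiplier
224 × 10000 = 2240000 Ω

2240000 Ω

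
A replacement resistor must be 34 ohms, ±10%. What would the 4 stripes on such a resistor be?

34 Ω = 34 × 10^0.
3 → orange
4 → yellow
Multiplier 10^0 → black.
±10% tolerance → silver.

orange, yellow, black, silver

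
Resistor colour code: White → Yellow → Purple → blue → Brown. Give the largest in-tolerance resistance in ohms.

956470000 Ω

White → 9 (first significant figure)
Yellow → 4 (second significant figure)
Violet → 7 (third significant figure)
Blue → ×10^6 multiplier
Brown → ±1% tolerance
947 × 1000000 = 947000000 Ω
Largest = 947000000 × (1 + 1/100) = 956470000 Ω.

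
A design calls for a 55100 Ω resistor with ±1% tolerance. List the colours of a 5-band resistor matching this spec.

55100 Ω = 551 × 10^2.
5 → green
5 → green
1 → brown
Multiplier 10^2 → red.
±1% tolerance → brown.

green, green, brown, red, brown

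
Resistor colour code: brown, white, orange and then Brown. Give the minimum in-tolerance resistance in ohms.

Brown → 1 (first significant figure)
White → 9 (second significant figure)
Orange → ×10^3 multiplier
Brown → ±1% tolerance
19 × 1000 = 19000 Ω
Minimum = 19000 × (1 − 1/100) = 18810 Ω.

18810 Ω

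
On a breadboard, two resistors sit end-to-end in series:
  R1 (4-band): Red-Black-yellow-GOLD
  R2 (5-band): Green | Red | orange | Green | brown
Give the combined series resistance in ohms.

R1: red, black → 20; yellow ×10^4 → 200000 Ω.
R2: green, red, orange → 523; green ×10^5 → 52300000 Ω.
Series: 200000 + 52300000 = 52500000 Ω.

52500000 Ω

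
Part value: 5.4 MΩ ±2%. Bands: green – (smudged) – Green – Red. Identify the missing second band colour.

5400000 Ω = 54 × 10^5.
The second band gives digit 4 of the significand, and 4 is yellow.

yellow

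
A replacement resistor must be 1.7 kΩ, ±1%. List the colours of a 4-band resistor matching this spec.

1700 Ω = 17 × 10^2.
1 → brown
7 → violet
Multiplier 10^2 → red.
±1% tolerance → brown.

brown, violet, red, brown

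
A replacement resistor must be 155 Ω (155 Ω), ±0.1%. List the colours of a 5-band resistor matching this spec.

brown, green, green, black, violet

155 Ω = 155 × 10^0.
1 → brown
5 → green
5 → green
Multiplier 10^0 → black.
±0.1% tolerance → violet.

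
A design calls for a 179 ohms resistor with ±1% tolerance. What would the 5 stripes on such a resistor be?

brown, violet, white, black, brown

179 Ω = 179 × 10^0.
1 → brown
7 → violet
9 → white
Multiplier 10^0 → black.
±1% tolerance → brown.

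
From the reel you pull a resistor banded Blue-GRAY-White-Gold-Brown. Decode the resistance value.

68.9 Ω

Blue → 6 (first significant figure)
Grey → 8 (second significant figure)
White → 9 (third significant figure)
Gold → ×0.1 multiplier
689 × 0.1 = 68.9 Ω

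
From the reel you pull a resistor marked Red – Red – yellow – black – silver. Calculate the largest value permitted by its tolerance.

Red → 2 (first significant figure)
Red → 2 (second significant figure)
Yellow → 4 (third significant figure)
Black → ×1 multiplier
Silver → ±10% tolerance
224 × 1 = 224 Ω
Largest = 224 × (1 + 10/100) = 246.4 Ω.

246.4 Ω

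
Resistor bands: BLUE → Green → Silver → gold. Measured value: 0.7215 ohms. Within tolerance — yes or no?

Blue → 6 (first significant figure)
Green → 5 (second significant figure)
Silver → ×0.01 multiplier
Gold → ±5% tolerance
65 × 0.01 = 0.65 Ω
Allowed range: 0.6175 Ω to 0.6825 Ω.
0.7215 ohms lies outside that range.

no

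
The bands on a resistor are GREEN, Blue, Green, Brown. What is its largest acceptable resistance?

Green → 5 (first significant figure)
Blue → 6 (second significant figure)
Green → ×10^5 multiplier
Brown → ±1% tolerance
56 × 100000 = 5600000 Ω
Largest = 5600000 × (1 + 1/100) = 5656000 Ω.

5656000 Ω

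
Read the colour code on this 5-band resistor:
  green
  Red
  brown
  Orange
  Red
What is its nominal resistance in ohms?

521000 Ω

Green → 5 (first significant figure)
Red → 2 (second significant figure)
Brown → 1 (third significant figure)
Orange → ×10^3 multiplier
521 × 1000 = 521000 Ω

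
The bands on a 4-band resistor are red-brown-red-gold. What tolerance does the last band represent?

The last band, gold, is the tolerance band.
Gold corresponds to ±5%.

±5%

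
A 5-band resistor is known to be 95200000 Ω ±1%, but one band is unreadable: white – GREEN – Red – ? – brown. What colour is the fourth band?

95200000 Ω = 952 × 10^5.
The fourth band is the multiplier, 10^5, which is green.

green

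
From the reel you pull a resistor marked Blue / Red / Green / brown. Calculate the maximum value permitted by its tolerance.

6262000 Ω

Blue → 6 (first significant figure)
Red → 2 (second significant figure)
Green → ×10^5 multiplier
Brown → ±1% tolerance
62 × 100000 = 6200000 Ω
Maximum = 6200000 × (1 + 1/100) = 6262000 Ω.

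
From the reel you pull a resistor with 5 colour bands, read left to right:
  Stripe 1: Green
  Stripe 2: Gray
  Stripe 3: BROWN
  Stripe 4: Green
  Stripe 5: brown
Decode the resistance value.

Green → 5 (first significant figure)
Grey → 8 (second significant figure)
Brown → 1 (third significant figure)
Green → ×10^5 multiplier
581 × 100000 = 58100000 Ω

58100000 Ω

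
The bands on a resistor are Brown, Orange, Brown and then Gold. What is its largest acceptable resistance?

Brown → 1 (first significant figure)
Orange → 3 (second significant figure)
Brown → ×10 multiplier
Gold → ±5% tolerance
13 × 10 = 130 Ω
Largest = 130 × (1 + 5/100) = 136.5 Ω.

136.5 Ω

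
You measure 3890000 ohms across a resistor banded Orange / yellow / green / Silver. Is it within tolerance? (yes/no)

Orange → 3 (first significant figure)
Yellow → 4 (second significant figure)
Green → ×10^5 multiplier
Silver → ±10% tolerance
34 × 100000 = 3400000 Ω
Allowed range: 3060000 Ω to 3740000 Ω.
3890000 ohms lies outside that range.

no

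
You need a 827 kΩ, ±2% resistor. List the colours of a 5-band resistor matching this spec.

grey, red, violet, orange, red

827000 Ω = 827 × 10^3.
8 → grey
2 → red
7 → violet
Multiplier 10^3 → orange.
±2% tolerance → red.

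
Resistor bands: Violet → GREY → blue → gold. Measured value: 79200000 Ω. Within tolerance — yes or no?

yes

Violet → 7 (first significant figure)
Grey → 8 (second significant figure)
Blue → ×10^6 multiplier
Gold → ±5% tolerance
78 × 1000000 = 78000000 Ω
Allowed range: 74100000 Ω to 81900000 Ω.
79200000 Ω lies inside that range.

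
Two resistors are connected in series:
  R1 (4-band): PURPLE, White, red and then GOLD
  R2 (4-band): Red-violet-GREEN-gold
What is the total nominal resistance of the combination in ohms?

2707900 Ω

R1: violet, white → 79; red ×10^2 → 7900 Ω.
R2: red, violet → 27; green ×10^5 → 2700000 Ω.
Series: 7900 + 2700000 = 2707900 Ω.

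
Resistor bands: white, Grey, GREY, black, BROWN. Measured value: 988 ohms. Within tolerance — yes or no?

White → 9 (first significant figure)
Grey → 8 (second significant figure)
Grey → 8 (third significant figure)
Black → ×1 multiplier
Brown → ±1% tolerance
988 × 1 = 988 Ω
Allowed range: 978.12 Ω to 997.88 Ω.
988 ohms lies inside that range.

yes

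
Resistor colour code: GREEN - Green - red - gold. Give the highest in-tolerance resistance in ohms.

Green → 5 (first significant figure)
Green → 5 (second significant figure)
Red → ×10^2 multiplier
Gold → ±5% tolerance
55 × 100 = 5500 Ω
Highest = 5500 × (1 + 5/100) = 5775 Ω.

5775 Ω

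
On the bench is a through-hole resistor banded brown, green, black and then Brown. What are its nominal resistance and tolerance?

Brown → 1 (first significant figure)
Green → 5 (second significant figure)
Black → ×1 multiplier
Brown → ±1% tolerance
15 × 1 = 15 Ω

15 Ω ±1%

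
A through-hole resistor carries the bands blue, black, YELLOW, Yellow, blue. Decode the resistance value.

Blue → 6 (first significant figure)
Black → 0 (second significant figure)
Yellow → 4 (third significant figure)
Yellow → ×10^4 multiplier
604 × 10000 = 6040000 Ω

6040000 Ω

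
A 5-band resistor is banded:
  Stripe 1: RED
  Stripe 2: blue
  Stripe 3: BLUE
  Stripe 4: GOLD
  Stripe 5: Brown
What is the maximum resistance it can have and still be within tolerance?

26.866 Ω

Red → 2 (first significant figure)
Blue → 6 (second significant figure)
Blue → 6 (third significant figure)
Gold → ×0.1 multiplier
Brown → ±1% tolerance
266 × 0.1 = 26.6 Ω
Maximum = 26.6 × (1 + 1/100) = 26.866 Ω.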